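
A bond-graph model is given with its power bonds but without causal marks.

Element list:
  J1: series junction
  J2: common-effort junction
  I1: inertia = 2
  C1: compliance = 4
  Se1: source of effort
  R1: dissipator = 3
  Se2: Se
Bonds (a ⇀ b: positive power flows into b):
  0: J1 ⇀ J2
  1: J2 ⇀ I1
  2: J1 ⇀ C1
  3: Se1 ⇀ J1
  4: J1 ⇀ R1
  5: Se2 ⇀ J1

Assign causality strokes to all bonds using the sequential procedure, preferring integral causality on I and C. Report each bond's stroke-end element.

b0 →J2
b1 →I1
b2 →J1
b3 →J1
b4 →J1
b5 →J1

#3 stroke at J1  (Se1 (Se) sets effort on bond)
#5 stroke at J1  (Se2 (Se) sets effort on bond)
#1 stroke at I1  (I1: I, integral causality)
#0 stroke at J2  (closing 0-jn rule on J2)
#2 stroke at J1  (J1: bond 0 brought flow, rest push out)
#4 stroke at J1  (common-f at J1 fixed by 0)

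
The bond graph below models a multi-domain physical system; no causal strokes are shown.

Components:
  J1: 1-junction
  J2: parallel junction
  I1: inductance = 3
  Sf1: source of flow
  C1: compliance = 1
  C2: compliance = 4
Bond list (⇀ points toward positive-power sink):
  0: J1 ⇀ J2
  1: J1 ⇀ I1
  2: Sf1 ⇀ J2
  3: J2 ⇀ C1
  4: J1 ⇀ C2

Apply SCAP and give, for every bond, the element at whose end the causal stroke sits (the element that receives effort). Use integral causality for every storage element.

#2 →Sf1  (Sf1 fixes flow; stroke at Sf1)
#1 →I1  (I1 outputs flow p/I1)
#0 →J1  (common-f at J1 fixed by 1)
#4 →J1  (1-jn J1 has f-setter on 1)
#3 →J2  (only one effort-in slot at J2)

b0 stroke→J1
b1 stroke→I1
b2 stroke→Sf1
b3 stroke→J2
b4 stroke→J1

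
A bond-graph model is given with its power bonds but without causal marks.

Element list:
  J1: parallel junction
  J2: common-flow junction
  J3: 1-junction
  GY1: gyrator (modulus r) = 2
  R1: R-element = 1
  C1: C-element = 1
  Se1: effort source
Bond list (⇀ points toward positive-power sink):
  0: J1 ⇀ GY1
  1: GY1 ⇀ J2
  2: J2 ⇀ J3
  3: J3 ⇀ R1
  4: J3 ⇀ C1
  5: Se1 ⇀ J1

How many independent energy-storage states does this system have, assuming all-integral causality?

β5 stroke→J1  (Se1: effort source, stroke at far end)
β0 stroke→GY1  (J1 effort already set via bond 5)
β1 stroke→GY1  (GY1: gyrator matches bond 0)
β2 stroke→J2  (J2 flow already set via bond 1)
β3 stroke→J3  (J3 flow already set via bond 2)
β4 stroke→J3  (common-f at J3 fixed by 2)

1  (C1 all integral)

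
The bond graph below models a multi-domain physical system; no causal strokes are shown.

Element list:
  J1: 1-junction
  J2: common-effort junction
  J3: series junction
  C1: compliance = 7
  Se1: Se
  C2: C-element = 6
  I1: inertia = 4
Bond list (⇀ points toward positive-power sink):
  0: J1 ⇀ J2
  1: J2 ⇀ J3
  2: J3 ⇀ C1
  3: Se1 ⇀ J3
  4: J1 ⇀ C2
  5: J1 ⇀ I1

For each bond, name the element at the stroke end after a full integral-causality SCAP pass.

β0 →J1
β1 →J2
β2 →J3
β3 →J3
β4 →J1
β5 →I1

bond 3 →J3  (Se1 (Se) sets effort on bond)
bond 2 →J3  (C1 integral (e out))
bond 1 →J2  (J3: last free bond brings flow in)
bond 0 →J1  (J2 effort already set via bond 1)
bond 4 →J1  (C2: C, integral causality)
bond 5 →I1  (J1 needs exactly one f-in)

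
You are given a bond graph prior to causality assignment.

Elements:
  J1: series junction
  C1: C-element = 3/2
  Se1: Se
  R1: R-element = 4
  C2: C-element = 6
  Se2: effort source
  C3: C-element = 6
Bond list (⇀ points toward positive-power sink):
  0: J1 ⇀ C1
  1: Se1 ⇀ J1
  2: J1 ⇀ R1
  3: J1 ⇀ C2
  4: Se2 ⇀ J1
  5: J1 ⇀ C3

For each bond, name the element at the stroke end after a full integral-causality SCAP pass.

bond 0 |J1
bond 1 |J1
bond 2 |R1
bond 3 |J1
bond 4 |J1
bond 5 |J1

#1 stroke→J1  (Se1 (Se) sets effort on bond)
#4 stroke→J1  (Se2: effort source, stroke at far end)
#0 stroke→J1  (prefer integral on C1)
#3 stroke→J1  (C2 integral (e out))
#5 stroke→J1  (C3 outputs effort q/C3)
#2 stroke→R1  (J1 needs exactly one f-in)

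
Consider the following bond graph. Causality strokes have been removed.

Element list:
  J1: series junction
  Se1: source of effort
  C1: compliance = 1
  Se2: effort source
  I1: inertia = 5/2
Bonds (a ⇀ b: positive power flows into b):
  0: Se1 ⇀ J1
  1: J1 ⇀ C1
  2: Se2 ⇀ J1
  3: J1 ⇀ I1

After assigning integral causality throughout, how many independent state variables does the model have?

2  (C1, I1 all integral)

b0 |J1  (Se1 fixes effort; stroke away)
b2 |J1  (Se2 fixes effort; stroke away)
b1 |J1  (C1 outputs effort q/C1)
b3 |I1  (J1 needs exactly one f-in)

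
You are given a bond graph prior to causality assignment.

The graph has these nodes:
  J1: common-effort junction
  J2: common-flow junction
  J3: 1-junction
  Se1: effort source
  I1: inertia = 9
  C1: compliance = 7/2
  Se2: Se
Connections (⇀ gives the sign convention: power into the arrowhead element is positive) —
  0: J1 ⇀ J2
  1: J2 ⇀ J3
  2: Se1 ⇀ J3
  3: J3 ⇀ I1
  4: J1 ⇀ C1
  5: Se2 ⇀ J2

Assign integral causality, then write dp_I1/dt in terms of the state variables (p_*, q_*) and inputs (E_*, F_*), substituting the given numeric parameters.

#2 stroke→J3  (Se1 fixes effort; stroke away)
#5 stroke→J2  (Se2 fixes effort; stroke away)
#3 stroke→I1  (I1 outputs flow p/I1)
#1 stroke→J3  (J3 flow already set via bond 3)
#0 stroke→J2  (J2 flow already set via bond 1)
#4 stroke→J1  (J1 needs exactly one e-in)

dp_I1/dt = E_Se1 + E_Se2 + 2*q_C1/7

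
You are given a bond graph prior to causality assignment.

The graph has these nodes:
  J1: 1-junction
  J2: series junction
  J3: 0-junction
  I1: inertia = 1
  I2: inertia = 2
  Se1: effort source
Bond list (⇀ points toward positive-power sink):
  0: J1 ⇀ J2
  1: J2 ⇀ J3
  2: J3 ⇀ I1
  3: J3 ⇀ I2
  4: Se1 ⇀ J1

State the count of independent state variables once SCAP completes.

#4 →J1  (Se1 fixes effort; stroke away)
#0 →J2  (J1 needs exactly one f-in)
#1 →J3  (closing 1-jn rule on J2)
#2 →I1  (J3 effort already set via bond 1)
#3 →I2  (J3: bond 1 brought effort, rest push out)

2  (I1, I2 all integral)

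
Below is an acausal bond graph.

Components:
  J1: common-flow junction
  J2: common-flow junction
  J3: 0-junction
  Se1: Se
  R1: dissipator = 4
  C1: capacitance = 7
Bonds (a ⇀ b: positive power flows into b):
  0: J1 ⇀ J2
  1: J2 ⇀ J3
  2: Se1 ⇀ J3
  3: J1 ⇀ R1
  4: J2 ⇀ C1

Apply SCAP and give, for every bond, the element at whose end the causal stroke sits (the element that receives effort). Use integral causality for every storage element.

β2 stroke→J3  (Se1 fixes effort; stroke away)
β1 stroke→J2  (J3: bond 2 brought effort, rest push out)
β4 stroke→J2  (C1 outputs effort q/C1)
β0 stroke→J1  (only one flow-in slot at J2)
β3 stroke→R1  (J1: last free bond brings flow in)

bond 0 |J1
bond 1 |J2
bond 2 |J3
bond 3 |R1
bond 4 |J2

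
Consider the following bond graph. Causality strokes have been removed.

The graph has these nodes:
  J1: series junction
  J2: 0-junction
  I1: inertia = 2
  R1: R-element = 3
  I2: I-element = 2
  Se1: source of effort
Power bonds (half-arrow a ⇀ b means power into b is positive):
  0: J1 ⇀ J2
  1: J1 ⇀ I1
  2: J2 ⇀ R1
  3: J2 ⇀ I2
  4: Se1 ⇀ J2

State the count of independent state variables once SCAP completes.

2  (I1, I2 all integral)

b4 |J2  (Se1 (Se) sets effort on bond)
b0 |J1  (common-e at J2 fixed by 4)
b2 |R1  (common-e at J2 fixed by 4)
b3 |I2  (J2: bond 4 brought effort, rest push out)
b1 |I1  (only one flow-in slot at J1)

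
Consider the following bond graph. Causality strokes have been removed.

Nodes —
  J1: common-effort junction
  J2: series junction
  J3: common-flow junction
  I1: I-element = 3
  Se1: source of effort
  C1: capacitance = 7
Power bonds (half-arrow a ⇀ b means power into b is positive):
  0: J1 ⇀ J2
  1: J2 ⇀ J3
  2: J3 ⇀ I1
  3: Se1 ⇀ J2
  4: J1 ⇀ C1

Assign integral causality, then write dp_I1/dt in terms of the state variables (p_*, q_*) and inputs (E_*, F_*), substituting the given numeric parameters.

dp_I1/dt = E_Se1 + q_C1/7

b3 →J2  (Se1 fixes effort; stroke away)
b2 →I1  (prefer integral on I1)
b1 →J3  (J3: bond 2 brought flow, rest push out)
b0 →J2  (common-f at J2 fixed by 1)
b4 →J1  (closing 0-jn rule on J1)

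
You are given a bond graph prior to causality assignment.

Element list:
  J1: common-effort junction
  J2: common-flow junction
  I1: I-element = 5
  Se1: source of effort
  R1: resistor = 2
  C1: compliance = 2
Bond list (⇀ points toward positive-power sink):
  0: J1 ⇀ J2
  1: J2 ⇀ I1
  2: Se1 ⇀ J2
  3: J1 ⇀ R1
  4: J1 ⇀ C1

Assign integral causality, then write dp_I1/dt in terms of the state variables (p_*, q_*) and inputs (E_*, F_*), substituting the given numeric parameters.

dp_I1/dt = E_Se1 + q_C1/2

#2 stroke at J2  (source Se1 imposes e)
#1 stroke at I1  (I1: I, integral causality)
#0 stroke at J2  (J2: bond 1 brought flow, rest push out)
#4 stroke at J1  (C1 integral (e out))
#3 stroke at R1  (0-jn J1 has e-setter on 4)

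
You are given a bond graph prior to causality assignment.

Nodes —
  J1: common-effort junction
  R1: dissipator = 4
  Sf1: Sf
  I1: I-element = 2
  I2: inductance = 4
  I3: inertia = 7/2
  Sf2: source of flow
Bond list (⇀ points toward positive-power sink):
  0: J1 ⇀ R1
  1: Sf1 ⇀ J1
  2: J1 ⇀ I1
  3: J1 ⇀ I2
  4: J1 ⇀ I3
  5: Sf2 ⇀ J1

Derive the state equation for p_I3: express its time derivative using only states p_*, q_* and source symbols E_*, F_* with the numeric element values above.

dp_I3/dt = 4*F_Sf1 + 4*F_Sf2 - 2*p_I1 - p_I2 - 8*p_I3/7

bond 1 →Sf1  (Sf1: flow source, stroke at near end)
bond 5 →Sf2  (Sf2 fixes flow; stroke at Sf2)
bond 2 →I1  (prefer integral on I1)
bond 3 →I2  (prefer integral on I2)
bond 4 →I3  (I3 outputs flow p/I3)
bond 0 →J1  (J1 needs exactly one e-in)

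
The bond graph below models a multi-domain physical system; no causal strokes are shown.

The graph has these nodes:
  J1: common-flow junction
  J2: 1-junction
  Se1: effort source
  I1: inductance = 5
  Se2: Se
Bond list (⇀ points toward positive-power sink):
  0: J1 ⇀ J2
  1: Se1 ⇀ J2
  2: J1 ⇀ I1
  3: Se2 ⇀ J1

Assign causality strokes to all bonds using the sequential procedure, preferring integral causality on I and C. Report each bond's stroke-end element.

bond 1 |J2  (Se1 (Se) sets effort on bond)
bond 3 |J1  (Se2 (Se) sets effort on bond)
bond 0 |J1  (J2: last free bond brings flow in)
bond 2 |I1  (only one flow-in slot at J1)

bond 0 stroke→J1
bond 1 stroke→J2
bond 2 stroke→I1
bond 3 stroke→J1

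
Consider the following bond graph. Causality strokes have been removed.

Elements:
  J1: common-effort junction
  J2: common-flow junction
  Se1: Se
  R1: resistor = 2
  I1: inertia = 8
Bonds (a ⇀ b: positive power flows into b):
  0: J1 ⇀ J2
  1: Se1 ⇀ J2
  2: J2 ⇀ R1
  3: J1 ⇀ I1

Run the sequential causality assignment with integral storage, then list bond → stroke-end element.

b0 →J1
b1 →J2
b2 →J2
b3 →I1

β1 stroke at J2  (Se1 fixes effort; stroke away)
β3 stroke at I1  (I1 integral (f out))
β0 stroke at J1  (J1 needs exactly one e-in)
β2 stroke at J2  (1-jn J2 has f-setter on 0)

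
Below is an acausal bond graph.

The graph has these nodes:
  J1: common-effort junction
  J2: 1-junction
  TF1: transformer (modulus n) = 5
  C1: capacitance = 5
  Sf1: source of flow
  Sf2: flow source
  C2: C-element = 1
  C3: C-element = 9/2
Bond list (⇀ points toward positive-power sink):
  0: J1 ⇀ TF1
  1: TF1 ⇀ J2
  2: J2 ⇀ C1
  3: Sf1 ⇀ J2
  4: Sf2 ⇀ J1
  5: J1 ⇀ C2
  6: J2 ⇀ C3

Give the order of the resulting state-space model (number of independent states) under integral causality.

β3 stroke→Sf1  (Sf1: flow source, stroke at near end)
β4 stroke→Sf2  (Sf2 (Sf) sets flow on bond)
β1 stroke→J2  (J2: bond 3 brought flow, rest push out)
β2 stroke→J2  (J2: bond 3 brought flow, rest push out)
β6 stroke→J2  (J2: bond 3 brought flow, rest push out)
β0 stroke→TF1  (TF1 one-in-one-out from 1)
β5 stroke→J1  (closing 0-jn rule on J1)

3  (C1, C2, C3 all integral)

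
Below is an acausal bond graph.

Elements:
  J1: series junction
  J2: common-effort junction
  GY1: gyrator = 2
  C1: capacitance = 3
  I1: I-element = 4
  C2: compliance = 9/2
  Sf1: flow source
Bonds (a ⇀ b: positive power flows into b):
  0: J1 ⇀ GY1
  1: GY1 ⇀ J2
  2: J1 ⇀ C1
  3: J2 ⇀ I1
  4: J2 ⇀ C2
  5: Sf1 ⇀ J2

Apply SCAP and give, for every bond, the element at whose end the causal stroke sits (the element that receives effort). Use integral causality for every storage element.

bond 5 |Sf1  (Sf1 (Sf) sets flow on bond)
bond 2 |J1  (C1 outputs effort q/C1)
bond 0 |GY1  (J1 needs exactly one f-in)
bond 1 |GY1  (through GY1, causality inverts; strokes same side of GY1)
bond 3 |I1  (I1 integral (f out))
bond 4 |J2  (only one effort-in slot at J2)

#0 stroke at GY1
#1 stroke at GY1
#2 stroke at J1
#3 stroke at I1
#4 stroke at J2
#5 stroke at Sf1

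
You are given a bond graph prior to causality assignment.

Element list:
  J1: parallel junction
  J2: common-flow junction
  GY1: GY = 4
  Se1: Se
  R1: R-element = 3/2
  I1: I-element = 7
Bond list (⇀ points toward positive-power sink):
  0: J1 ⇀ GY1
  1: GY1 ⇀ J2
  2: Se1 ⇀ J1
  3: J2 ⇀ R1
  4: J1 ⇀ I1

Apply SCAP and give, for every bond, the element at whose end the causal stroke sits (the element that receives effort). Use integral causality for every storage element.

β0 stroke→GY1
β1 stroke→GY1
β2 stroke→J1
β3 stroke→J2
β4 stroke→I1

bond 2 →J1  (Se1 (Se) sets effort on bond)
bond 0 →GY1  (J1: bond 2 brought effort, rest push out)
bond 4 →I1  (J1 effort already set via bond 2)
bond 1 →GY1  (GY GY1: same side as bond 0)
bond 3 →J2  (J2: bond 1 brought flow, rest push out)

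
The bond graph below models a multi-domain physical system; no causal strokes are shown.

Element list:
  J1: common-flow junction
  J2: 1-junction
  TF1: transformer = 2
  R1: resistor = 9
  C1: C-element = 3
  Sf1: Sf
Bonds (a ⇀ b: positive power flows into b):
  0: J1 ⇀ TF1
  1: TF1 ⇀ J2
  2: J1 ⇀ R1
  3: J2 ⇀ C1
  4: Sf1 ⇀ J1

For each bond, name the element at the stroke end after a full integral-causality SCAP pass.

#0 stroke at J1
#1 stroke at TF1
#2 stroke at J1
#3 stroke at J2
#4 stroke at Sf1

β4 →Sf1  (Sf1: flow source, stroke at near end)
β0 →J1  (J1: bond 4 brought flow, rest push out)
β2 →J1  (J1: bond 4 brought flow, rest push out)
β1 →TF1  (TF TF1: opposite of bond 0)
β3 →J2  (J2 flow already set via bond 1)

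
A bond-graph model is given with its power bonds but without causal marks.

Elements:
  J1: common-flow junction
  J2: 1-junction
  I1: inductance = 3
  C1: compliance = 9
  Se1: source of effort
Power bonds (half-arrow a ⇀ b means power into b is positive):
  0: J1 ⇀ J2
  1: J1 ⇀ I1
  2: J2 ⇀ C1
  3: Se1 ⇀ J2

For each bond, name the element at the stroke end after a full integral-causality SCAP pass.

b0 stroke→J1
b1 stroke→I1
b2 stroke→J2
b3 stroke→J2

b3 →J2  (Se1 (Se) sets effort on bond)
b1 →I1  (I1: I, integral causality)
b0 →J1  (J1 flow already set via bond 1)
b2 →J2  (J2 flow already set via bond 0)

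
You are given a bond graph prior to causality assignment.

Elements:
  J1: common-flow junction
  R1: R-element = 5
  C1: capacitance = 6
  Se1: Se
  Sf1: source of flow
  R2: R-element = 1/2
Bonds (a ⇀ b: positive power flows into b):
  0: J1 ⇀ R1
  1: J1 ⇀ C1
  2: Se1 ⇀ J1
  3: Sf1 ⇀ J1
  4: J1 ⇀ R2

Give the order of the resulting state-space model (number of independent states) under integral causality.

#2 |J1  (source Se1 imposes e)
#3 |Sf1  (Sf1 fixes flow; stroke at Sf1)
#0 |J1  (J1 flow already set via bond 3)
#1 |J1  (common-f at J1 fixed by 3)
#4 |J1  (J1 flow already set via bond 3)

1  (C1 all integral)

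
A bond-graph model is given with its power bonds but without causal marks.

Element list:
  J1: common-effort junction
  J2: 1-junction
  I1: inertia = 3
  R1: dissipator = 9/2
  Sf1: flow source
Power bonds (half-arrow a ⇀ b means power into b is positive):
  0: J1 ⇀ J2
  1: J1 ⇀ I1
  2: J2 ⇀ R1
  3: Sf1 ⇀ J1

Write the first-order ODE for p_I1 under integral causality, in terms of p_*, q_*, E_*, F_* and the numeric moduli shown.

β3 stroke→Sf1  (Sf1 (Sf) sets flow on bond)
β1 stroke→I1  (prefer integral on I1)
β0 stroke→J1  (J1 needs exactly one e-in)
β2 stroke→J2  (1-jn J2 has f-setter on 0)

dp_I1/dt = 9*F_Sf1/2 - 3*p_I1/2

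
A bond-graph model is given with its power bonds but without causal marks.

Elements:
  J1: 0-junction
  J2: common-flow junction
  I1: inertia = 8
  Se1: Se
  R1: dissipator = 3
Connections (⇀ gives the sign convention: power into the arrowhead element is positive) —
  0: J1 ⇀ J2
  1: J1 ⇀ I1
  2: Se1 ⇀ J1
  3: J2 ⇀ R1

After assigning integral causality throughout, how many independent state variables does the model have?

bond 2 →J1  (Se1 (Se) sets effort on bond)
bond 0 →J2  (common-e at J1 fixed by 2)
bond 1 →I1  (common-e at J1 fixed by 2)
bond 3 →R1  (closing 1-jn rule on J2)

1  (I1 all integral)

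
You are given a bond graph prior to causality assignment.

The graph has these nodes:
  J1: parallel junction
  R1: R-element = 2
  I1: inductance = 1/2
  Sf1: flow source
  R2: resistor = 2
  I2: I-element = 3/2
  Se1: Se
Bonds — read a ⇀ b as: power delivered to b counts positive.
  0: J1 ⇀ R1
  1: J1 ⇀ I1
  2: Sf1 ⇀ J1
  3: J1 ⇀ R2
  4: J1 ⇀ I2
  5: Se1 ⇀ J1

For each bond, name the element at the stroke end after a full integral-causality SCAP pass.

β0 |R1
β1 |I1
β2 |Sf1
β3 |R2
β4 |I2
β5 |J1

β2 →Sf1  (Sf1 fixes flow; stroke at Sf1)
β5 →J1  (Se1 fixes effort; stroke away)
β0 →R1  (common-e at J1 fixed by 5)
β1 →I1  (J1: bond 5 brought effort, rest push out)
β3 →R2  (common-e at J1 fixed by 5)
β4 →I2  (J1: bond 5 brought effort, rest push out)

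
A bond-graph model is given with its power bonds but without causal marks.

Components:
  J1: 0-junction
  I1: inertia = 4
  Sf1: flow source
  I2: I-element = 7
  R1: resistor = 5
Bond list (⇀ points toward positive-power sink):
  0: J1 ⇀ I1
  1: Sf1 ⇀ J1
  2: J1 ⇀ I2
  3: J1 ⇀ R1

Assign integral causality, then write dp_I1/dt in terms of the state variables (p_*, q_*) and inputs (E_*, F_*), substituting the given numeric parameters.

dp_I1/dt = 5*F_Sf1 - 5*p_I1/4 - 5*p_I2/7

#1 stroke at Sf1  (source Sf1 imposes f)
#0 stroke at I1  (I1 outputs flow p/I1)
#2 stroke at I2  (prefer integral on I2)
#3 stroke at J1  (J1: last free bond brings effort in)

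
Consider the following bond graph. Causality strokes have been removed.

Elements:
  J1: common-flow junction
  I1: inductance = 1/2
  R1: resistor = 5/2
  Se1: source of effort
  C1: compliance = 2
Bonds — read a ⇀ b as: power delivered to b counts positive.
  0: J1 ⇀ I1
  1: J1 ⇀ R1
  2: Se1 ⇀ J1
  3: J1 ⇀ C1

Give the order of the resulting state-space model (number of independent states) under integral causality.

#2 stroke at J1  (Se1 (Se) sets effort on bond)
#0 stroke at I1  (prefer integral on I1)
#1 stroke at J1  (J1 flow already set via bond 0)
#3 stroke at J1  (J1 flow already set via bond 0)

2  (C1, I1 all integral)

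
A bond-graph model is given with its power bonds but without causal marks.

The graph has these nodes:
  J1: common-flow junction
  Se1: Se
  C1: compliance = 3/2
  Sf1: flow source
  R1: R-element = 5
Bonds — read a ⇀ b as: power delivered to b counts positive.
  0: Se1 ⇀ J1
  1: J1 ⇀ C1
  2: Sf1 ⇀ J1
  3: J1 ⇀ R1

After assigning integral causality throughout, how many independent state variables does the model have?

b0 stroke→J1  (Se1 (Se) sets effort on bond)
b2 stroke→Sf1  (Sf1 (Sf) sets flow on bond)
b1 stroke→J1  (J1: bond 2 brought flow, rest push out)
b3 stroke→J1  (1-jn J1 has f-setter on 2)

1  (C1 all integral)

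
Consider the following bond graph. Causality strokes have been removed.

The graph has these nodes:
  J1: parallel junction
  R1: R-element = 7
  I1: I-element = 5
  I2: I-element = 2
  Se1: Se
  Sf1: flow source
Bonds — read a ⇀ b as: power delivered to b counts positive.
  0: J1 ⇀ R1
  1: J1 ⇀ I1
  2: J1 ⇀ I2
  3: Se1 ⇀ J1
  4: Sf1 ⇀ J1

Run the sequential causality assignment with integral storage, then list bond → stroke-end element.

b0 stroke→R1
b1 stroke→I1
b2 stroke→I2
b3 stroke→J1
b4 stroke→Sf1

β3 stroke at J1  (Se1 (Se) sets effort on bond)
β4 stroke at Sf1  (Sf1: flow source, stroke at near end)
β0 stroke at R1  (J1: bond 3 brought effort, rest push out)
β1 stroke at I1  (common-e at J1 fixed by 3)
β2 stroke at I2  (J1 effort already set via bond 3)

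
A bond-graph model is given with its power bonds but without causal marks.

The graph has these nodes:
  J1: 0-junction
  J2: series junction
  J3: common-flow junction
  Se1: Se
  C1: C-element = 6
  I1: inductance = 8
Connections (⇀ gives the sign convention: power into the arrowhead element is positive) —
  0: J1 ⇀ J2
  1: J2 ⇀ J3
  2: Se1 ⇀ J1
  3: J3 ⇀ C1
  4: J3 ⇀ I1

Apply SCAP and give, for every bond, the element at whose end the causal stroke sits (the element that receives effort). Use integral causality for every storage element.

bond 2 stroke at J1  (Se1 (Se) sets effort on bond)
bond 0 stroke at J2  (common-e at J1 fixed by 2)
bond 1 stroke at J3  (J2 needs exactly one f-in)
bond 3 stroke at J3  (C1 outputs effort q/C1)
bond 4 stroke at I1  (J3: last free bond brings flow in)

b0 stroke at J2
b1 stroke at J3
b2 stroke at J1
b3 stroke at J3
b4 stroke at I1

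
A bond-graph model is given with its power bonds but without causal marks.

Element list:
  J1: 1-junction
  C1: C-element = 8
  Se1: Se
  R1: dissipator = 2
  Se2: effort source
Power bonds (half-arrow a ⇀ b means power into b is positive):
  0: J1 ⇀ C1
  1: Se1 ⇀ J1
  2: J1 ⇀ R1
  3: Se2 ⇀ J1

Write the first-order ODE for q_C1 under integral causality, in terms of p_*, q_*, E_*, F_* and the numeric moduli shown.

b1 stroke at J1  (Se1 (Se) sets effort on bond)
b3 stroke at J1  (Se2: effort source, stroke at far end)
b0 stroke at J1  (C1: C, integral causality)
b2 stroke at R1  (J1: last free bond brings flow in)

dq_C1/dt = E_Se1/2 + E_Se2/2 - q_C1/16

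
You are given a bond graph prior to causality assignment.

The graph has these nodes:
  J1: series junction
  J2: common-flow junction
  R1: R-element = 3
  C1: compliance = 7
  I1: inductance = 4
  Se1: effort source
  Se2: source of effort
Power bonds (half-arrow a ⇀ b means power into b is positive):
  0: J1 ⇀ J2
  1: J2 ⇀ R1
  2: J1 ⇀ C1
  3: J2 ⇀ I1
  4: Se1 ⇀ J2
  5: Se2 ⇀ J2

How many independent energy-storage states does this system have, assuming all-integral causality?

2  (C1, I1 all integral)

bond 4 stroke at J2  (Se1 fixes effort; stroke away)
bond 5 stroke at J2  (Se2 (Se) sets effort on bond)
bond 2 stroke at J1  (C1 outputs effort q/C1)
bond 0 stroke at J2  (closing 1-jn rule on J1)
bond 3 stroke at I1  (I1 outputs flow p/I1)
bond 1 stroke at J2  (common-f at J2 fixed by 3)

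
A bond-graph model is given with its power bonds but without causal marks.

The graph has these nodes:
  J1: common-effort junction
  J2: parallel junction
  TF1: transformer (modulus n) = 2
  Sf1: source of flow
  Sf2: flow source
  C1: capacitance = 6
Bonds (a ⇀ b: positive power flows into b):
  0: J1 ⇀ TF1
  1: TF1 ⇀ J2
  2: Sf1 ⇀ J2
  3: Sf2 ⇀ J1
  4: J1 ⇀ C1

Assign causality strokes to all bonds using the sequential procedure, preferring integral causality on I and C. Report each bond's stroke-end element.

#0 →TF1
#1 →J2
#2 →Sf1
#3 →Sf2
#4 →J1

β2 →Sf1  (Sf1 fixes flow; stroke at Sf1)
β3 →Sf2  (Sf2: flow source, stroke at near end)
β1 →J2  (closing 0-jn rule on J2)
β0 →TF1  (TF1: transformer flips bond 1)
β4 →J1  (closing 0-jn rule on J1)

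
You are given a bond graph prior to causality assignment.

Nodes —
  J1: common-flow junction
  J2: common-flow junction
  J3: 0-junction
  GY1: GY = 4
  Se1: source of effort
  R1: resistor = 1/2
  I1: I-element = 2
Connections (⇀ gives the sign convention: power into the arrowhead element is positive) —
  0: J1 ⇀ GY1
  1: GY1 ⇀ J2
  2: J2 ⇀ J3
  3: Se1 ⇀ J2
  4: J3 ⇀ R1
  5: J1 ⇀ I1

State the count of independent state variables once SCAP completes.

1  (I1 all integral)

#3 →J2  (source Se1 imposes e)
#5 →I1  (prefer integral on I1)
#0 →J1  (common-f at J1 fixed by 5)
#1 →J2  (GY GY1: same side as bond 0)
#2 →J3  (only one flow-in slot at J2)
#4 →R1  (0-jn J3 has e-setter on 2)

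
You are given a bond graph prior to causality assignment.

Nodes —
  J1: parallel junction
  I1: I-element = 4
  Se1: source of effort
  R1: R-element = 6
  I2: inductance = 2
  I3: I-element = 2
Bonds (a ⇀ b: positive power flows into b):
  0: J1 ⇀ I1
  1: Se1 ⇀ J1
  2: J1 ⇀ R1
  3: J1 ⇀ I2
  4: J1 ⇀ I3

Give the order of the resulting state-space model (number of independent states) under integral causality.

3  (I1, I2, I3 all integral)

#1 →J1  (source Se1 imposes e)
#0 →I1  (J1 effort already set via bond 1)
#2 →R1  (J1 effort already set via bond 1)
#3 →I2  (J1 effort already set via bond 1)
#4 →I3  (common-e at J1 fixed by 1)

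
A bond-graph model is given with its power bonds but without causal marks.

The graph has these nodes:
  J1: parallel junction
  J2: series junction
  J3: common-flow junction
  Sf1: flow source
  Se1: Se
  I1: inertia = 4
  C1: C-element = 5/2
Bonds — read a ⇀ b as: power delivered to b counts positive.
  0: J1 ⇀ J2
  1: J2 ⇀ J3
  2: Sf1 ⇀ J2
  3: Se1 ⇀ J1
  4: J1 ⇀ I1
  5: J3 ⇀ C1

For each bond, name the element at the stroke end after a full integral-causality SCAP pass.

bond 2 stroke at Sf1  (Sf1 fixes flow; stroke at Sf1)
bond 3 stroke at J1  (Se1: effort source, stroke at far end)
bond 0 stroke at J2  (J1: bond 3 brought effort, rest push out)
bond 4 stroke at I1  (J1 effort already set via bond 3)
bond 1 stroke at J2  (common-f at J2 fixed by 2)
bond 5 stroke at J3  (1-jn J3 has f-setter on 1)

bond 0 |J2
bond 1 |J2
bond 2 |Sf1
bond 3 |J1
bond 4 |I1
bond 5 |J3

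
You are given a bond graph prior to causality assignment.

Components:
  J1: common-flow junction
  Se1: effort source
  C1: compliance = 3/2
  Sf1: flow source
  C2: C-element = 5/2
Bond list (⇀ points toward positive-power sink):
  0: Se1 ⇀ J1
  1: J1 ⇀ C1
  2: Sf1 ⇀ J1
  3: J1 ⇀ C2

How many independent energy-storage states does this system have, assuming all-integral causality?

2  (C1, C2 all integral)

bond 0 |J1  (Se1: effort source, stroke at far end)
bond 2 |Sf1  (Sf1 (Sf) sets flow on bond)
bond 1 |J1  (common-f at J1 fixed by 2)
bond 3 |J1  (common-f at J1 fixed by 2)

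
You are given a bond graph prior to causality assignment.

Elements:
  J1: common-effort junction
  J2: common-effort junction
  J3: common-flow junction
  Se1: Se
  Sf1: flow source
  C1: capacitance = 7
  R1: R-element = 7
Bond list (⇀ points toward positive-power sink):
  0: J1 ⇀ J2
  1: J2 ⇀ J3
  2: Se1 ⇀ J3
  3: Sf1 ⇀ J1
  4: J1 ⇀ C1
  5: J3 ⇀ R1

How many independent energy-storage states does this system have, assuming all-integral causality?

#2 |J3  (Se1 (Se) sets effort on bond)
#3 |Sf1  (Sf1: flow source, stroke at near end)
#4 |J1  (C1: C, integral causality)
#0 |J2  (J1: bond 4 brought effort, rest push out)
#1 |J3  (0-jn J2 has e-setter on 0)
#5 |R1  (only one flow-in slot at J3)

1  (C1 all integral)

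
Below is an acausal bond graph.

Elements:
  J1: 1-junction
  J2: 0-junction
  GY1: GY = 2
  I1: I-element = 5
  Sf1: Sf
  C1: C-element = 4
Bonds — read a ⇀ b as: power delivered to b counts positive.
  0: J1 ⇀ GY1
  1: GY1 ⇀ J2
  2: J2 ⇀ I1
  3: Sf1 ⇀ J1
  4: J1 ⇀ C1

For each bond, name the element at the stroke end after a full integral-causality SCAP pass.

b3 →Sf1  (source Sf1 imposes f)
b0 →J1  (J1: bond 3 brought flow, rest push out)
b4 →J1  (1-jn J1 has f-setter on 3)
b1 →J2  (through GY1, causality inverts; strokes same side of GY1)
b2 →I1  (J2: bond 1 brought effort, rest push out)

bond 0 →J1
bond 1 →J2
bond 2 →I1
bond 3 →Sf1
bond 4 →J1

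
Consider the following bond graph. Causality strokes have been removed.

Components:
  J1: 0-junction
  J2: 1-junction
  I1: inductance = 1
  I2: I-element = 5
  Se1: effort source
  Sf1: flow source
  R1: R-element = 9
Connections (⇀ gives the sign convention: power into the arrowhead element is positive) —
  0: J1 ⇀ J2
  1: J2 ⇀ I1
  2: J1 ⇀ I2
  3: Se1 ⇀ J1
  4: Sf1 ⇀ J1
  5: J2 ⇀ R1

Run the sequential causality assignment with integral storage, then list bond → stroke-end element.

β3 →J1  (Se1: effort source, stroke at far end)
β4 →Sf1  (Sf1 fixes flow; stroke at Sf1)
β0 →J2  (0-jn J1 has e-setter on 3)
β2 →I2  (J1 effort already set via bond 3)
β1 →I1  (prefer integral on I1)
β5 →J2  (J2 flow already set via bond 1)

#0 stroke at J2
#1 stroke at I1
#2 stroke at I2
#3 stroke at J1
#4 stroke at Sf1
#5 stroke at J2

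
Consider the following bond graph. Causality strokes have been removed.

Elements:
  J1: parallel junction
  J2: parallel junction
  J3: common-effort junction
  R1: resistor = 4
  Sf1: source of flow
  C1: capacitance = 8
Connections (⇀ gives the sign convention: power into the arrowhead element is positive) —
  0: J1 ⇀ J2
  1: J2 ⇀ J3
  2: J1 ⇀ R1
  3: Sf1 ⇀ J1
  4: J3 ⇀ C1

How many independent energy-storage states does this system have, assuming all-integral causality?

1  (C1 all integral)

b3 →Sf1  (Sf1: flow source, stroke at near end)
b4 →J3  (prefer integral on C1)
b1 →J2  (J3: bond 4 brought effort, rest push out)
b0 →J1  (common-e at J2 fixed by 1)
b2 →R1  (0-jn J1 has e-setter on 0)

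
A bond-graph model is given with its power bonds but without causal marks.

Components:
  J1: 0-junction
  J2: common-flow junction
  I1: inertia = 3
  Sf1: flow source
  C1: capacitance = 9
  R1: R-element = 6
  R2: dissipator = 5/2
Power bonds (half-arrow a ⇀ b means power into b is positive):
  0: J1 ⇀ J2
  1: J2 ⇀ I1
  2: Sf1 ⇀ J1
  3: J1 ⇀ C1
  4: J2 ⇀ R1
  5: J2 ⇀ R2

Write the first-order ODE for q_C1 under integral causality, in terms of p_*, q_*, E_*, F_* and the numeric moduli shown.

b2 |Sf1  (Sf1 fixes flow; stroke at Sf1)
b1 |I1  (I1: I, integral causality)
b0 |J2  (J2: bond 1 brought flow, rest push out)
b4 |J2  (J2 flow already set via bond 1)
b5 |J2  (J2 flow already set via bond 1)
b3 |J1  (J1 needs exactly one e-in)

dq_C1/dt = F_Sf1 - p_I1/3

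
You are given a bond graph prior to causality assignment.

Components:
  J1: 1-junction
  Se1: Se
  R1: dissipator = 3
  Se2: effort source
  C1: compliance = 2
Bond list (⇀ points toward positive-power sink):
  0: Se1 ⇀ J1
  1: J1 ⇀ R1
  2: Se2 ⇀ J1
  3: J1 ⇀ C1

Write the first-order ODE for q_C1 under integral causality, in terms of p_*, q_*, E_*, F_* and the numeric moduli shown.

#0 stroke at J1  (Se1 fixes effort; stroke away)
#2 stroke at J1  (Se2 (Se) sets effort on bond)
#3 stroke at J1  (C1: C, integral causality)
#1 stroke at R1  (only one flow-in slot at J1)

dq_C1/dt = E_Se1/3 + E_Se2/3 - q_C1/6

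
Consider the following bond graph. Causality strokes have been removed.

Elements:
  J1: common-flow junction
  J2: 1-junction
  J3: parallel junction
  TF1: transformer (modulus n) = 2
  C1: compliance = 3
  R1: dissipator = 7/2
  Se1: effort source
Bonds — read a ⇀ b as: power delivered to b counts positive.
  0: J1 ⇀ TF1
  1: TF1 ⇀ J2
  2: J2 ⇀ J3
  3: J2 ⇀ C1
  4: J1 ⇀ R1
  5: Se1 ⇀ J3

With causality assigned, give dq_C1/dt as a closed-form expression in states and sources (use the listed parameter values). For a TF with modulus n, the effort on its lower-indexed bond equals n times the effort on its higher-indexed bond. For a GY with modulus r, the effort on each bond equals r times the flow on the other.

b5 |J3  (Se1 fixes effort; stroke away)
b2 |J2  (J3 effort already set via bond 5)
b3 |J2  (C1: C, integral causality)
b1 |TF1  (closing 1-jn rule on J2)
b0 |J1  (through TF1, causality passes straight; one stroke at TF1)
b4 |R1  (J1 needs exactly one f-in)

dq_C1/dt = -8*E_Se1/7 - 8*q_C1/21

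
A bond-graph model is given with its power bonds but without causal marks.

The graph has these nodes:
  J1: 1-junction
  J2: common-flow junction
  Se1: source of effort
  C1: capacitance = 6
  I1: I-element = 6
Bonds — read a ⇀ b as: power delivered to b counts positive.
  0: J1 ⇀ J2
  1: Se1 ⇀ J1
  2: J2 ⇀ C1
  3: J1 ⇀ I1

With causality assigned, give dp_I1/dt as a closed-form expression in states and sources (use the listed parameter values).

bond 1 →J1  (Se1 (Se) sets effort on bond)
bond 2 →J2  (C1 integral (e out))
bond 0 →J1  (closing 1-jn rule on J2)
bond 3 →I1  (closing 1-jn rule on J1)

dp_I1/dt = E_Se1 - q_C1/6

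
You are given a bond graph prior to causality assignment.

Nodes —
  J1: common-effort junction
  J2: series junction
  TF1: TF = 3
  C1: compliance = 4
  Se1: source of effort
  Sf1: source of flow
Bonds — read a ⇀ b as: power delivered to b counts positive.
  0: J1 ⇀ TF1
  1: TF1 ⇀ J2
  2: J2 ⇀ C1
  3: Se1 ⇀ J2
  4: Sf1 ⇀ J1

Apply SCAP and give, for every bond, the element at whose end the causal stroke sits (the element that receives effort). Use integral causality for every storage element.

bond 0 stroke at J1
bond 1 stroke at TF1
bond 2 stroke at J2
bond 3 stroke at J2
bond 4 stroke at Sf1

b3 stroke→J2  (Se1 fixes effort; stroke away)
b4 stroke→Sf1  (Sf1 fixes flow; stroke at Sf1)
b0 stroke→J1  (J1: last free bond brings effort in)
b1 stroke→TF1  (TF1 one-in-one-out from 0)
b2 stroke→J2  (common-f at J2 fixed by 1)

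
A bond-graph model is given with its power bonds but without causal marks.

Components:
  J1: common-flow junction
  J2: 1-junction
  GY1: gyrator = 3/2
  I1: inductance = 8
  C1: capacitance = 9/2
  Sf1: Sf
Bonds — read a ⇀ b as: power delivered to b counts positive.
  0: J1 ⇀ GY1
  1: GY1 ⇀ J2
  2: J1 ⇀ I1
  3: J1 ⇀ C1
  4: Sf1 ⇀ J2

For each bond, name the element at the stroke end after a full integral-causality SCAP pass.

β0 stroke at J1
β1 stroke at J2
β2 stroke at I1
β3 stroke at J1
β4 stroke at Sf1

bond 4 |Sf1  (source Sf1 imposes f)
bond 1 |J2  (J2: bond 4 brought flow, rest push out)
bond 0 |J1  (GY GY1: same side as bond 1)
bond 2 |I1  (I1: I, integral causality)
bond 3 |J1  (J1 flow already set via bond 2)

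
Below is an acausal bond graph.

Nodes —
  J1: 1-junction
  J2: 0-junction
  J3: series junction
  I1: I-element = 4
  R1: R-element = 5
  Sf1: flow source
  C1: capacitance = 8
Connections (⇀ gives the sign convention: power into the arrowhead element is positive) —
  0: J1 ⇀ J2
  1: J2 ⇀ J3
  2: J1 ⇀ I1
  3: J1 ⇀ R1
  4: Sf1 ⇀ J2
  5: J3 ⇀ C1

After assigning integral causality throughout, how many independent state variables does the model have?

2  (C1, I1 all integral)

b4 |Sf1  (Sf1 (Sf) sets flow on bond)
b2 |I1  (prefer integral on I1)
b0 |J1  (J1 flow already set via bond 2)
b3 |J1  (1-jn J1 has f-setter on 2)
b1 |J2  (only one effort-in slot at J2)
b5 |J3  (common-f at J3 fixed by 1)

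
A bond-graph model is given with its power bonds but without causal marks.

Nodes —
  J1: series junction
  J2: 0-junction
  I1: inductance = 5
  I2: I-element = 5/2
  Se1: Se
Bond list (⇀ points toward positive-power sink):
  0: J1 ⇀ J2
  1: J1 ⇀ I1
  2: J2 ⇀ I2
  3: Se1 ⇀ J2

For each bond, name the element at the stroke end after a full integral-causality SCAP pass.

b0 stroke at J1
b1 stroke at I1
b2 stroke at I2
b3 stroke at J2

#3 →J2  (source Se1 imposes e)
#0 →J1  (J2: bond 3 brought effort, rest push out)
#2 →I2  (0-jn J2 has e-setter on 3)
#1 →I1  (J1 needs exactly one f-in)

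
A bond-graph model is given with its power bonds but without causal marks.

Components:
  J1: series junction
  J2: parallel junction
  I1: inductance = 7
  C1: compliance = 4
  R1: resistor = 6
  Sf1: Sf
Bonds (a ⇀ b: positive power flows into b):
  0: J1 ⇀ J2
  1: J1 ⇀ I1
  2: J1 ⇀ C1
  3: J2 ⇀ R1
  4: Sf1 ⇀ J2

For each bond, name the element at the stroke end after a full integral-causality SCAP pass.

β0 →J1
β1 →I1
β2 →J1
β3 →J2
β4 →Sf1

#4 →Sf1  (Sf1: flow source, stroke at near end)
#1 →I1  (prefer integral on I1)
#0 →J1  (1-jn J1 has f-setter on 1)
#2 →J1  (1-jn J1 has f-setter on 1)
#3 →J2  (J2: last free bond brings effort in)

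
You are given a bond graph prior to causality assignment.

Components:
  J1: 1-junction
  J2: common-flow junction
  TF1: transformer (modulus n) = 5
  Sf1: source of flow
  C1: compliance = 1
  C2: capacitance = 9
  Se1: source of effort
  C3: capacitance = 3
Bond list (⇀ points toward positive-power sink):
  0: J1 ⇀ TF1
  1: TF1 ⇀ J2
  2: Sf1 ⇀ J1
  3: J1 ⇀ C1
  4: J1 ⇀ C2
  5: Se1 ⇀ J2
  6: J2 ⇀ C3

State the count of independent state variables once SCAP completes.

b2 →Sf1  (Sf1: flow source, stroke at near end)
b5 →J2  (Se1 fixes effort; stroke away)
b0 →J1  (common-f at J1 fixed by 2)
b3 →J1  (1-jn J1 has f-setter on 2)
b4 →J1  (J1 flow already set via bond 2)
b1 →TF1  (TF1 one-in-one-out from 0)
b6 →J2  (J2 flow already set via bond 1)

3  (C1, C2, C3 all integral)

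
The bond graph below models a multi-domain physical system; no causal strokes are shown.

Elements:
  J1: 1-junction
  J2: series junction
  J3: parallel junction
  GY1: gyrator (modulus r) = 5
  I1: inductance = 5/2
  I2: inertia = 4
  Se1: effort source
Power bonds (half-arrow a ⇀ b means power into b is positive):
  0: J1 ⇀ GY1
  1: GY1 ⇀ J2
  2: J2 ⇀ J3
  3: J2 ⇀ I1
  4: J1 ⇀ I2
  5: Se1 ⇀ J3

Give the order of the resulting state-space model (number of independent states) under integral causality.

β5 stroke→J3  (Se1 fixes effort; stroke away)
β2 stroke→J2  (0-jn J3 has e-setter on 5)
β3 stroke→I1  (prefer integral on I1)
β1 stroke→J2  (common-f at J2 fixed by 3)
β0 stroke→J1  (through GY1, causality inverts; strokes same side of GY1)
β4 stroke→I2  (only one flow-in slot at J1)

2  (I1, I2 all integral)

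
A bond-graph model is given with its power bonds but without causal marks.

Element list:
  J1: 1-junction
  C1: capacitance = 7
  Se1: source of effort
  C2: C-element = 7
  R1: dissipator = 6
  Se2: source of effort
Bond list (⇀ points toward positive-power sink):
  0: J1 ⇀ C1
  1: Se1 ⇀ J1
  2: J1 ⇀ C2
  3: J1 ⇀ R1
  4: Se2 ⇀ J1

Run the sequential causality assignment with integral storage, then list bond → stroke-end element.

#1 →J1  (Se1 fixes effort; stroke away)
#4 →J1  (Se2 (Se) sets effort on bond)
#0 →J1  (prefer integral on C1)
#2 →J1  (C2 integral (e out))
#3 →R1  (closing 1-jn rule on J1)

#0 |J1
#1 |J1
#2 |J1
#3 |R1
#4 |J1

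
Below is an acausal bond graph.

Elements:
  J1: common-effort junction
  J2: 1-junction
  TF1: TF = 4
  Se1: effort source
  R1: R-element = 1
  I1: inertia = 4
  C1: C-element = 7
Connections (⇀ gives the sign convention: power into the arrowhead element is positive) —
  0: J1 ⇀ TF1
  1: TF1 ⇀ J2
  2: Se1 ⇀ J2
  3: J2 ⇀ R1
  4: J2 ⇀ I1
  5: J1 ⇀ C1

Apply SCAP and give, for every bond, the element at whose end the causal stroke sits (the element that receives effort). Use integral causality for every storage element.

bond 2 →J2  (Se1 fixes effort; stroke away)
bond 4 →I1  (I1 outputs flow p/I1)
bond 1 →J2  (J2: bond 4 brought flow, rest push out)
bond 3 →J2  (1-jn J2 has f-setter on 4)
bond 0 →TF1  (TF1: transformer flips bond 1)
bond 5 →J1  (J1 needs exactly one e-in)

bond 0 stroke→TF1
bond 1 stroke→J2
bond 2 stroke→J2
bond 3 stroke→J2
bond 4 stroke→I1
bond 5 stroke→J1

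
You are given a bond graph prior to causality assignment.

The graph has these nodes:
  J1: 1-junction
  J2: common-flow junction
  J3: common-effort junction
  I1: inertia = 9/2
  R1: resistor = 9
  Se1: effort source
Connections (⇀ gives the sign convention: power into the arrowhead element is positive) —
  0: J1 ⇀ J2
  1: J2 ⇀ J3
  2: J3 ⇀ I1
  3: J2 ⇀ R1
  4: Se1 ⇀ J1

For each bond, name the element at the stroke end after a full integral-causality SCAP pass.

#4 |J1  (source Se1 imposes e)
#0 |J2  (J1 needs exactly one f-in)
#2 |I1  (I1 integral (f out))
#1 |J3  (only one effort-in slot at J3)
#3 |J2  (J2: bond 1 brought flow, rest push out)

b0 stroke→J2
b1 stroke→J3
b2 stroke→I1
b3 stroke→J2
b4 stroke→J1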